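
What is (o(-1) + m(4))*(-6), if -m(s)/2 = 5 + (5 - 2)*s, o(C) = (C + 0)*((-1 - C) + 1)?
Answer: 210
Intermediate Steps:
o(C) = -C² (o(C) = C*(-C) = -C²)
m(s) = -10 - 6*s (m(s) = -2*(5 + (5 - 2)*s) = -2*(5 + 3*s) = -10 - 6*s)
(o(-1) + m(4))*(-6) = (-1*(-1)² + (-10 - 6*4))*(-6) = (-1*1 + (-10 - 24))*(-6) = (-1 - 34)*(-6) = -35*(-6) = 210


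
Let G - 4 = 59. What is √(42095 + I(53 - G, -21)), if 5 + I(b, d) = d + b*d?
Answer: √42279 ≈ 205.62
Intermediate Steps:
G = 63 (G = 4 + 59 = 63)
I(b, d) = -5 + d + b*d (I(b, d) = -5 + (d + b*d) = -5 + d + b*d)
√(42095 + I(53 - G, -21)) = √(42095 + (-5 - 21 + (53 - 1*63)*(-21))) = √(42095 + (-5 - 21 + (53 - 63)*(-21))) = √(42095 + (-5 - 21 - 10*(-21))) = √(42095 + (-5 - 21 + 210)) = √(42095 + 184) = √42279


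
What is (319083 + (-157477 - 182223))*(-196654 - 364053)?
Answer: 11560096219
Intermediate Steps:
(319083 + (-157477 - 182223))*(-196654 - 364053) = (319083 - 339700)*(-560707) = -20617*(-560707) = 11560096219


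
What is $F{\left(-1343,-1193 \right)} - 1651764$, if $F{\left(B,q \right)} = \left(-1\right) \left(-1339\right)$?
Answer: $-1650425$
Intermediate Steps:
$F{\left(B,q \right)} = 1339$
$F{\left(-1343,-1193 \right)} - 1651764 = 1339 - 1651764 = -1650425$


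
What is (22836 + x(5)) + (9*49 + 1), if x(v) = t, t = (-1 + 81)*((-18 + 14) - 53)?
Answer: 18718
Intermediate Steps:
t = -4560 (t = 80*(-4 - 53) = 80*(-57) = -4560)
x(v) = -4560
(22836 + x(5)) + (9*49 + 1) = (22836 - 4560) + (9*49 + 1) = 18276 + (441 + 1) = 18276 + 442 = 18718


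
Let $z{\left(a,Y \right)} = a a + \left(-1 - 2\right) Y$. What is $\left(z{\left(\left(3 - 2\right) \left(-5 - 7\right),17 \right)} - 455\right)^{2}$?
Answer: $131044$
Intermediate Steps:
$z{\left(a,Y \right)} = a^{2} - 3 Y$
$\left(z{\left(\left(3 - 2\right) \left(-5 - 7\right),17 \right)} - 455\right)^{2} = \left(\left(\left(\left(3 - 2\right) \left(-5 - 7\right)\right)^{2} - 51\right) - 455\right)^{2} = \left(\left(\left(1 \left(-12\right)\right)^{2} - 51\right) - 455\right)^{2} = \left(\left(\left(-12\right)^{2} - 51\right) - 455\right)^{2} = \left(\left(144 - 51\right) - 455\right)^{2} = \left(93 - 455\right)^{2} = \left(-362\right)^{2} = 131044$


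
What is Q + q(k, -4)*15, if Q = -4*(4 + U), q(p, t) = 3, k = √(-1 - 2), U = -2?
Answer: 37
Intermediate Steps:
k = I*√3 (k = √(-3) = I*√3 ≈ 1.732*I)
Q = -8 (Q = -4*(4 - 2) = -4*2 = -2*4 = -8)
Q + q(k, -4)*15 = -8 + 3*15 = -8 + 45 = 37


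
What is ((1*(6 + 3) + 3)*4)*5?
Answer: 240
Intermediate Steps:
((1*(6 + 3) + 3)*4)*5 = ((1*9 + 3)*4)*5 = ((9 + 3)*4)*5 = (12*4)*5 = 48*5 = 240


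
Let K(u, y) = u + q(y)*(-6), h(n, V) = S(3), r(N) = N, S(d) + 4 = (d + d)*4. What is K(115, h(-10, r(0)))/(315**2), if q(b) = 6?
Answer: 79/99225 ≈ 0.00079617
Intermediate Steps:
S(d) = -4 + 8*d (S(d) = -4 + (d + d)*4 = -4 + (2*d)*4 = -4 + 8*d)
h(n, V) = 20 (h(n, V) = -4 + 8*3 = -4 + 24 = 20)
K(u, y) = -36 + u (K(u, y) = u + 6*(-6) = u - 36 = -36 + u)
K(115, h(-10, r(0)))/(315**2) = (-36 + 115)/(315**2) = 79/99225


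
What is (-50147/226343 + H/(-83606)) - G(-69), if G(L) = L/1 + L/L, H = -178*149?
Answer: 644308756654/9461816429 ≈ 68.096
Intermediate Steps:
H = -26522
G(L) = 1 + L (G(L) = L*1 + 1 = L + 1 = 1 + L)
(-50147/226343 + H/(-83606)) - G(-69) = (-50147/226343 - 26522/(-83606)) - (1 - 69) = (-50147*1/226343 - 26522*(-1/83606)) - 1*(-68) = (-50147/226343 + 13261/41803) + 68 = 905239482/9461816429 + 68 = 644308756654/9461816429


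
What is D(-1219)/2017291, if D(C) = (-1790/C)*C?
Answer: -1790/2017291 ≈ -0.00088733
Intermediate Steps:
D(C) = -1790
D(-1219)/2017291 = -1790/2017291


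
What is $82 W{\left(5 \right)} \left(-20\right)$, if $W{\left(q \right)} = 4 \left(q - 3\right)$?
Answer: $-13120$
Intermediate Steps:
$W{\left(q \right)} = -12 + 4 q$ ($W{\left(q \right)} = 4 \left(-3 + q\right) = -12 + 4 q$)
$82 W{\left(5 \right)} \left(-20\right) = 82 \left(-12 + 4 \cdot 5\right) \left(-20\right) = 82 \left(-12 + 20\right) \left(-20\right) = 82 \cdot 8 \left(-20\right) = 656 \left(-20\right) = -13120$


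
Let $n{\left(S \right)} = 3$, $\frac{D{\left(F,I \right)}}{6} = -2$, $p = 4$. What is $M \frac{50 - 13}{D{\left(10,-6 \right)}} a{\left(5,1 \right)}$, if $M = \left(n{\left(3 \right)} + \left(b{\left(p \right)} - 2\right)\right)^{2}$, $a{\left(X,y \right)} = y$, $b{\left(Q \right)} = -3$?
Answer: $- \frac{37}{3} \approx -12.333$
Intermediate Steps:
$D{\left(F,I \right)} = -12$ ($D{\left(F,I \right)} = 6 \left(-2\right) = -12$)
$M = 4$ ($M = \left(3 - 5\right)^{2} = \left(-2\right)^{2} = 4$)
$M \frac{50 - 13}{D{\left(10,-6 \right)}} a{\left(5,1 \right)} = 4 \frac{50 - 13}{-12} \cdot 1 = 4 \cdot 37 \left(- \frac{1}{12}\right) 1 = 4 \left(- \frac{37}{12}\right) 1 = \left(- \frac{37}{3}\right) 1 = - \frac{37}{3}$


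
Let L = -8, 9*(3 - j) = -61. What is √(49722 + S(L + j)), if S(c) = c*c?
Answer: √4027738/9 ≈ 222.99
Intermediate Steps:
j = 88/9 (j = 3 - ⅑*(-61) = 3 + 61/9 = 88/9 ≈ 9.7778)
S(c) = c²
√(49722 + S(L + j)) = √(49722 + (-8 + 88/9)²) = √(49722 + (16/9)²) = √(49722 + 256/81) = √(4027738/81) = √4027738/9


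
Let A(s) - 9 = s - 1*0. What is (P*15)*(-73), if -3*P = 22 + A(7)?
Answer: 13870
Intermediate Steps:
A(s) = 9 + s (A(s) = 9 + (s - 1*0) = 9 + (s + 0) = 9 + s)
P = -38/3 (P = -(22 + (9 + 7))/3 = -(22 + 16)/3 = -⅓*38 = -38/3 ≈ -12.667)
(P*15)*(-73) = -38/3*15*(-73) = -190*(-73) = 13870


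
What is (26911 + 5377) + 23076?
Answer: 55364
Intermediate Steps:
(26911 + 5377) + 23076 = 32288 + 23076 = 55364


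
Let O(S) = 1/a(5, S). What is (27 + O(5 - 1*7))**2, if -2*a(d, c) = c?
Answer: 784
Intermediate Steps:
a(d, c) = -c/2
O(S) = -2/S (O(S) = 1/(-S/2) = -2/S)
(27 + O(5 - 1*7))**2 = (27 - 2/(5 - 1*7))**2 = (27 - 2/(5 - 7))**2 = (27 - 2/(-2))**2 = (27 - 2*(-1/2))**2 = (27 + 1)**2 = 28**2 = 784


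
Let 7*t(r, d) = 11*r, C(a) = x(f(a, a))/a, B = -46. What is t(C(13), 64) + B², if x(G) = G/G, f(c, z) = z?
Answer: 192567/91 ≈ 2116.1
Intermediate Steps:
x(G) = 1
C(a) = 1/a
t(r, d) = 11*r/7 (t(r, d) = (11*r)/7 = 11*r/7)
t(C(13), 64) + B² = (11/7)/13 + (-46)² = (11/7)*(1/13) + 2116 = 11/91 + 2116 = 192567/91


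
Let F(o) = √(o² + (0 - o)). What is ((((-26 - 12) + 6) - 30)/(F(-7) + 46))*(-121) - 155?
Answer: 6448/515 - 3751*√14/515 ≈ -14.732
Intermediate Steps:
F(o) = √(o² - o)
((((-26 - 12) + 6) - 30)/(F(-7) + 46))*(-121) - 155 = ((((-26 - 12) + 6) - 30)/(√(-7*(-1 - 7)) + 46))*(-121) - 155 = (((-38 + 6) - 30)/(√(-7*(-8)) + 46))*(-121) - 155 = ((-32 - 30)/(√56 + 46))*(-121) - 155 = -62/(2*√14 + 46)*(-121) - 155 = -62/(46 + 2*√14)*(-121) - 155 = 7502/(46 + 2*√14) - 155 = -155 + 7502/(46 + 2*√14)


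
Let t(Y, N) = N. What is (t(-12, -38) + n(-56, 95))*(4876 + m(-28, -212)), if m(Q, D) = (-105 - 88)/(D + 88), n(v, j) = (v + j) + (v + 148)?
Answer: 1814451/4 ≈ 4.5361e+5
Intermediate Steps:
n(v, j) = 148 + j + 2*v (n(v, j) = (j + v) + (148 + v) = 148 + j + 2*v)
m(Q, D) = -193/(88 + D)
(t(-12, -38) + n(-56, 95))*(4876 + m(-28, -212)) = (-38 + (148 + 95 + 2*(-56)))*(4876 - 193/(88 - 212)) = (-38 + (148 + 95 - 112))*(4876 - 193/(-124)) = (-38 + 131)*(4876 - 193*(-1/124)) = 93*(4876 + 193/124) = 93*(604817/124) = 1814451/4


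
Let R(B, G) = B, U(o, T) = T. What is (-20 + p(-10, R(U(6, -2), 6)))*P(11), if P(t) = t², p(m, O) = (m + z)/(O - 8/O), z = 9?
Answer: -4961/2 ≈ -2480.5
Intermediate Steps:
p(m, O) = (9 + m)/(O - 8/O) (p(m, O) = (m + 9)/(O - 8/O) = (9 + m)/(O - 8/O))
(-20 + p(-10, R(U(6, -2), 6)))*P(11) = (-20 - 2*(9 - 10)/(-8 + (-2)²))*11² = (-20 - 2*(-1)/(-8 + 4))*121 = (-20 - 2*(-1)/(-4))*121 = (-20 - 2*(-¼)*(-1))*121 = (-20 - ½)*121 = -41/2*121 = -4961/2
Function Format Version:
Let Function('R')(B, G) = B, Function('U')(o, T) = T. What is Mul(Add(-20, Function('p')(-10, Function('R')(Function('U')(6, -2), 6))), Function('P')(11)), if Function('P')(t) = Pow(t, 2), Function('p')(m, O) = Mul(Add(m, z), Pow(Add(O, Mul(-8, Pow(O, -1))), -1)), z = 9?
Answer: Rational(-4961, 2) ≈ -2480.5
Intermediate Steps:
Function('p')(m, O) = Mul(Pow(Add(O, Mul(-8, Pow(O, -1))), -1), Add(9, m)) (Function('p')(m, O) = Mul(Add(m, 9), Pow(Add(O, Mul(-8, Pow(O, -1))), -1)) = Mul(Add(9, m), Pow(Add(O, Mul(-8, Pow(O, -1))), -1)) = Mul(Pow(Add(O, Mul(-8, Pow(O, -1))), -1), Add(9, m)))
Mul(Add(-20, Function('p')(-10, Function('R')(Function('U')(6, -2), 6))), Function('P')(11)) = Mul(Add(-20, Mul(-2, Pow(Add(-8, Pow(-2, 2)), -1), Add(9, -10))), Pow(11, 2)) = Mul(Add(-20, Mul(-2, Pow(Add(-8, 4), -1), -1)), 121) = Mul(Add(-20, Mul(-2, Pow(-4, -1), -1)), 121) = Mul(Add(-20, Mul(-2, Rational(-1, 4), -1)), 121) = Mul(Add(-20, Rational(-1, 2)), 121) = Mul(Rational(-41, 2), 121) = Rational(-4961, 2)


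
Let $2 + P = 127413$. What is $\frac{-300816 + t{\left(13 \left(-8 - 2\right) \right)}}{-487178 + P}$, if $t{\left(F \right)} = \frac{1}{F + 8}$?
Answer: $\frac{36699553}{43891574} \approx 0.83614$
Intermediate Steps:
$P = 127411$ ($P = -2 + 127413 = 127411$)
$t{\left(F \right)} = \frac{1}{8 + F}$
$\frac{-300816 + t{\left(13 \left(-8 - 2\right) \right)}}{-487178 + P} = \frac{-300816 + \frac{1}{8 + 13 \left(-8 - 2\right)}}{-487178 + 127411} = \frac{-300816 + \frac{1}{8 + 13 \left(-10\right)}}{-359767} = \left(-300816 + \frac{1}{8 - 130}\right) \left(- \frac{1}{359767}\right) = \left(-300816 + \frac{1}{-122}\right) \left(- \frac{1}{359767}\right) = \left(-300816 - \frac{1}{122}\right) \left(- \frac{1}{359767}\right) = \left(- \frac{36699553}{122}\right) \left(- \frac{1}{359767}\right) = \frac{36699553}{43891574}$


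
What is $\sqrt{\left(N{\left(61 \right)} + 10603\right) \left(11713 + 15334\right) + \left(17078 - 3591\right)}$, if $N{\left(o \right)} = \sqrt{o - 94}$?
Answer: $\sqrt{286792828 + 27047 i \sqrt{33}} \approx 16935.0 + 4.59 i$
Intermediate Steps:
$N{\left(o \right)} = \sqrt{-94 + o}$
$\sqrt{\left(N{\left(61 \right)} + 10603\right) \left(11713 + 15334\right) + \left(17078 - 3591\right)} = \sqrt{\left(\sqrt{-94 + 61} + 10603\right) \left(11713 + 15334\right) + \left(17078 - 3591\right)} = \sqrt{\left(\sqrt{-33} + 10603\right) 27047 + \left(17078 - 3591\right)} = \sqrt{\left(i \sqrt{33} + 10603\right) 27047 + 13487} = \sqrt{\left(10603 + i \sqrt{33}\right) 27047 + 13487} = \sqrt{\left(286779341 + 27047 i \sqrt{33}\right) + 13487} = \sqrt{286792828 + 27047 i \sqrt{33}}$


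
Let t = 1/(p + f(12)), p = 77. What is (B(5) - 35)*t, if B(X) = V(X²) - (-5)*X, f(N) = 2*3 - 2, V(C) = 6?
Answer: -4/81 ≈ -0.049383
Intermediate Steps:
f(N) = 4 (f(N) = 6 - 2 = 4)
t = 1/81 (t = 1/(77 + 4) = 1/81 ≈ 0.012346)
B(X) = 6 + 5*X (B(X) = 6 - (-5)*X = 6 + 5*X)
(B(5) - 35)*t = ((6 + 5*5) - 35)*(1/81) = ((6 + 25) - 35)*(1/81) = (31 - 35)*(1/81) = -4*1/81 = -4/81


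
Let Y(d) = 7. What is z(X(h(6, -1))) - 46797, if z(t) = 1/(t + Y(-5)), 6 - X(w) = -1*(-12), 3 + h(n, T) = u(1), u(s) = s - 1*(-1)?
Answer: -46796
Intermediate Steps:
u(s) = 1 + s (u(s) = s + 1 = 1 + s)
h(n, T) = -1 (h(n, T) = -3 + (1 + 1) = -3 + 2 = -1)
X(w) = -6 (X(w) = 6 - (-1)*(-12) = 6 - 1*12 = 6 - 12 = -6)
z(t) = 1/(7 + t) (z(t) = 1/(t + 7) = 1/(7 + t))
z(X(h(6, -1))) - 46797 = 1/(7 - 6) - 46797 = 1/1 - 46797 = 1 - 46797 = -46796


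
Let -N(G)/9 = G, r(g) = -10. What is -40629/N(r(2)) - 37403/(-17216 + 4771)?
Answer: -33484109/74670 ≈ -448.43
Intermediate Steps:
N(G) = -9*G
-40629/N(r(2)) - 37403/(-17216 + 4771) = -40629/((-9*(-10))) - 37403/(-17216 + 4771) = -40629/90 - 37403/(-12445) = -40629*1/90 - 37403*(-1/12445) = -13543/30 + 37403/12445 = -33484109/74670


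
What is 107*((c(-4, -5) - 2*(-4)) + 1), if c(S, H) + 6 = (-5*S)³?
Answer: 856321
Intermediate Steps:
c(S, H) = -6 - 125*S³ (c(S, H) = -6 + (-5*S)³ = -6 - 125*S³)
107*((c(-4, -5) - 2*(-4)) + 1) = 107*(((-6 - 125*(-4)³) - 2*(-4)) + 1) = 107*(((-6 - 125*(-64)) + 8) + 1) = 107*(((-6 + 8000) + 8) + 1) = 107*((7994 + 8) + 1) = 107*(8002 + 1) = 107*8003 = 856321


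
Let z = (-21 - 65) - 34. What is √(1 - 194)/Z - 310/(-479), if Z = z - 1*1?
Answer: 310/479 - I*√193/121 ≈ 0.64718 - 0.11481*I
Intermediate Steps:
z = -120 (z = -86 - 34 = -120)
Z = -121 (Z = -120 - 1*1 = -120 - 1 = -121)
√(1 - 194)/Z - 310/(-479) = √(1 - 194)/(-121) - 310/(-479) = √(-193)*(-1/121) - 310*(-1/479) = (I*√193)*(-1/121) + 310/479 = -I*√193/121 + 310/479 = 310/479 - I*√193/121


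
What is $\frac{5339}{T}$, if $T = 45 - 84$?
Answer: $- \frac{5339}{39} \approx -136.9$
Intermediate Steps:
$T = -39$ ($T = 45 - 84 = -39$)
$\frac{5339}{T} = \frac{5339}{-39} = 5339 \left(- \frac{1}{39}\right) = - \frac{5339}{39}$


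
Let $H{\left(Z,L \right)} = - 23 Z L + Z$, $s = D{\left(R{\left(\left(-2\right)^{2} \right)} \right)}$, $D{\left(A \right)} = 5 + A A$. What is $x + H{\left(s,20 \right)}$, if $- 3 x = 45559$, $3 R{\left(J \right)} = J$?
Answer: $- \frac{54892}{3} \approx -18297.0$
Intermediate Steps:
$R{\left(J \right)} = \frac{J}{3}$
$x = - \frac{45559}{3}$ ($x = \left(- \frac{1}{3}\right) 45559 = - \frac{45559}{3} \approx -15186.0$)
$D{\left(A \right)} = 5 + A^{2}$
$s = \frac{61}{9}$ ($s = 5 + \left(\frac{\left(-2\right)^{2}}{3}\right)^{2} = 5 + \left(\frac{1}{3} \cdot 4\right)^{2} = 5 + \left(\frac{4}{3}\right)^{2} = 5 + \frac{16}{9} = \frac{61}{9} \approx 6.7778$)
$H{\left(Z,L \right)} = Z - 23 L Z$ ($H{\left(Z,L \right)} = - 23 L Z + Z = Z - 23 L Z$)
$x + H{\left(s,20 \right)} = - \frac{45559}{3} + \frac{61 \left(1 - 460\right)}{9} = - \frac{45559}{3} + \frac{61}{9} \left(-459\right) = - \frac{45559}{3} - 3111 = - \frac{54892}{3}$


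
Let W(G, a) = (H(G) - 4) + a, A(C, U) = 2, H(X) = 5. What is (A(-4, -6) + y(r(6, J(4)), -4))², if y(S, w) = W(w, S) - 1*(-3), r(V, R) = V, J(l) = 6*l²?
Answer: 144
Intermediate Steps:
W(G, a) = 1 + a (W(G, a) = (5 - 4) + a = 1 + a)
y(S, w) = 4 + S (y(S, w) = (1 + S) - 1*(-3) = (1 + S) + 3 = 4 + S)
(A(-4, -6) + y(r(6, J(4)), -4))² = (2 + (4 + 6))² = (2 + 10)² = 12² = 144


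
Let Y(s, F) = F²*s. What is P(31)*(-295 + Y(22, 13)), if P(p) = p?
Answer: 106113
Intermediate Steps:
Y(s, F) = s*F²
P(31)*(-295 + Y(22, 13)) = 31*(-295 + 22*13²) = 31*(-295 + 22*169) = 31*(-295 + 3718) = 31*3423 = 106113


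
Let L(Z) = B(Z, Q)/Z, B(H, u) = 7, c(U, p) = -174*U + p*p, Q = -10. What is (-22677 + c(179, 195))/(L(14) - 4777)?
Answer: 31596/9553 ≈ 3.3074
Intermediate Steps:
c(U, p) = p**2 - 174*U (c(U, p) = -174*U + p**2 = p**2 - 174*U)
L(Z) = 7/Z
(-22677 + c(179, 195))/(L(14) - 4777) = (-22677 + (195**2 - 174*179))/(7/14 - 4777) = (-22677 + (38025 - 31146))/(7*(1/14) - 4777) = (-22677 + 6879)/(1/2 - 4777) = -15798/(-9553/2) = -15798*(-2/9553) = 31596/9553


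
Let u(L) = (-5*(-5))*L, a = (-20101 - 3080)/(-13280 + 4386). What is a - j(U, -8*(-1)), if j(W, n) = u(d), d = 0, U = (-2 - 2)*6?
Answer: 23181/8894 ≈ 2.6064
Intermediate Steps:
U = -24 (U = -4*6 = -24)
a = 23181/8894 (a = -23181/(-8894) = -23181*(-1/8894) = 23181/8894 ≈ 2.6064)
u(L) = 25*L
j(W, n) = 0 (j(W, n) = 25*0 = 0)
a - j(U, -8*(-1)) = 23181/8894 - 1*0 = 23181/8894 + 0 = 23181/8894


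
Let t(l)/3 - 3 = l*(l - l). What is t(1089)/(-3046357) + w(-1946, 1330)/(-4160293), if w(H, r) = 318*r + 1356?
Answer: -1292594532309/12673737702601 ≈ -0.10199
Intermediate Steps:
w(H, r) = 1356 + 318*r
t(l) = 9 (t(l) = 9 + 3*(l*(l - l)) = 9 + 3*(l*0) = 9 + 3*0 = 9 + 0 = 9)
t(1089)/(-3046357) + w(-1946, 1330)/(-4160293) = 9/(-3046357) + (1356 + 318*1330)/(-4160293) = 9*(-1/3046357) + (1356 + 422940)*(-1/4160293) = -9/3046357 + 424296*(-1/4160293) = -9/3046357 - 424296/4160293 = -1292594532309/12673737702601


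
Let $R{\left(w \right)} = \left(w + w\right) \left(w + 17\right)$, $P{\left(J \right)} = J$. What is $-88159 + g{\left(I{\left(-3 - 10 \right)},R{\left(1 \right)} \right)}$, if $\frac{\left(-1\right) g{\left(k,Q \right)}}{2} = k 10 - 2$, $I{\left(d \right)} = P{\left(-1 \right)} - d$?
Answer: $-88395$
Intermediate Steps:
$R{\left(w \right)} = 2 w \left(17 + w\right)$
$I{\left(d \right)} = -1 - d$
$g{\left(k,Q \right)} = 4 - 20 k$ ($g{\left(k,Q \right)} = - 2 \left(k 10 - 2\right) = - 2 \left(10 k - 2\right) = - 2 \left(-2 + 10 k\right) = 4 - 20 k$)
$-88159 + g{\left(I{\left(-3 - 10 \right)},R{\left(1 \right)} \right)} = -88159 + \left(4 - 20 \left(-1 - \left(-3 - 10\right)\right)\right) = -88159 + \left(4 - 20 \left(-1 - -13\right)\right) = -88159 + \left(4 - 20 \left(-1 + 13\right)\right) = -88159 + \left(4 - 240\right) = -88159 - 236 = -88395$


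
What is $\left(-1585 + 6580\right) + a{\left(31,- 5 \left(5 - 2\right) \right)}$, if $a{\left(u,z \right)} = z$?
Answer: $4980$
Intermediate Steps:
$\left(-1585 + 6580\right) + a{\left(31,- 5 \left(5 - 2\right) \right)} = \left(-1585 + 6580\right) - 5 \left(5 - 2\right) = 4995 - 15 = 4980$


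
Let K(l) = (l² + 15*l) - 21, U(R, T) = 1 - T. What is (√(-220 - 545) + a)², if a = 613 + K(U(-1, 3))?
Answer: 319591 + 3396*I*√85 ≈ 3.1959e+5 + 31310.0*I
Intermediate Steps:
K(l) = -21 + l² + 15*l
a = 566 (a = 613 + (-21 + (1 - 1*3)² + 15*(1 - 1*3)) = 613 + (-21 + (1 - 3)² + 15*(1 - 3)) = 613 + (-21 + (-2)² + 15*(-2)) = 613 + (-21 + 4 - 30) = 613 - 47 = 566)
(√(-220 - 545) + a)² = (√(-220 - 545) + 566)² = (√(-765) + 566)² = (3*I*√85 + 566)² = (566 + 3*I*√85)²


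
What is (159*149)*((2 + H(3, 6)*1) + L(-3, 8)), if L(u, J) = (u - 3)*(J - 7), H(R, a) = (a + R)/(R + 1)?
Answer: -165837/4 ≈ -41459.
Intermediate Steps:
H(R, a) = (R + a)/(1 + R)
L(u, J) = (-7 + J)*(-3 + u) (L(u, J) = (-3 + u)*(-7 + J) = (-7 + J)*(-3 + u))
(159*149)*((2 + H(3, 6)*1) + L(-3, 8)) = (159*149)*((2 + ((3 + 6)/(1 + 3))*1) + (21 - 7*(-3) - 3*8 + 8*(-3))) = 23691*((2 + (9/4)*1) + (21 + 21 - 24 - 24)) = 23691*((2 + ((¼)*9)*1) - 6) = 23691*((2 + (9/4)*1) - 6) = 23691*((2 + 9/4) - 6) = 23691*(17/4 - 6) = 23691*(-7/4) = -165837/4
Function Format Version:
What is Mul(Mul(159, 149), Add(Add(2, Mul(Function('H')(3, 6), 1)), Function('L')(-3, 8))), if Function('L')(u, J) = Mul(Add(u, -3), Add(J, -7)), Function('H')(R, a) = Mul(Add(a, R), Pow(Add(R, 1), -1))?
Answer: Rational(-165837, 4) ≈ -41459.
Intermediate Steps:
Function('H')(R, a) = Mul(Pow(Add(1, R), -1), Add(R, a)) (Function('H')(R, a) = Mul(Add(R, a), Pow(Add(1, R), -1)) = Mul(Pow(Add(1, R), -1), Add(R, a)))
Function('L')(u, J) = Mul(Add(-7, J), Add(-3, u)) (Function('L')(u, J) = Mul(Add(-3, u), Add(-7, J)) = Mul(Add(-7, J), Add(-3, u)))
Mul(Mul(159, 149), Add(Add(2, Mul(Function('H')(3, 6), 1)), Function('L')(-3, 8))) = Mul(Mul(159, 149), Add(Add(2, Mul(Mul(Pow(Add(1, 3), -1), Add(3, 6)), 1)), Add(21, Mul(-7, -3), Mul(-3, 8), Mul(8, -3)))) = Mul(23691, Add(Add(2, Mul(Mul(Pow(4, -1), 9), 1)), Add(21, 21, -24, -24))) = Mul(23691, Add(Add(2, Mul(Mul(Rational(1, 4), 9), 1)), -6)) = Mul(23691, Add(Add(2, Mul(Rational(9, 4), 1)), -6)) = Mul(23691, Add(Add(2, Rational(9, 4)), -6)) = Mul(23691, Add(Rational(17, 4), -6)) = Mul(23691, Rational(-7, 4)) = Rational(-165837, 4)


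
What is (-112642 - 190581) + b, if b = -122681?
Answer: -425904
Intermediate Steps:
(-112642 - 190581) + b = (-112642 - 190581) - 122681 = -303223 - 122681 = -425904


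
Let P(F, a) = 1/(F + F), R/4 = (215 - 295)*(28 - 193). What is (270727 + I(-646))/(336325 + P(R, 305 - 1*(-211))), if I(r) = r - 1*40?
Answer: 28516329600/35515920001 ≈ 0.80292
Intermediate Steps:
R = 52800 (R = 4*((215 - 295)*(28 - 193)) = 4*(-80*(-165)) = 4*13200 = 52800)
I(r) = -40 + r (I(r) = r - 40 = -40 + r)
P(F, a) = 1/(2*F)
(270727 + I(-646))/(336325 + P(R, 305 - 1*(-211))) = (270727 + (-40 - 646))/(336325 + (½)/52800) = (270727 - 686)/(336325 + (½)*(1/52800)) = 270041/(336325 + 1/105600) = 270041/(35515920001/105600) = 270041*(105600/35515920001) = 28516329600/35515920001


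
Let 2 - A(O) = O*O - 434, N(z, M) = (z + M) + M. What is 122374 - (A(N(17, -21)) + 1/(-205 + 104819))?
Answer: 12821805681/104614 ≈ 1.2256e+5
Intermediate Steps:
N(z, M) = z + 2*M (N(z, M) = (M + z) + M = z + 2*M)
A(O) = 436 - O² (A(O) = 2 - (O*O - 434) = 2 - (O² - 434) = 2 - (-434 + O²) = 2 + (434 - O²) = 436 - O²)
122374 - (A(N(17, -21)) + 1/(-205 + 104819)) = 122374 - ((436 - (17 + 2*(-21))²) + 1/(-205 + 104819)) = 122374 - ((436 - (17 - 42)²) + 1/104614) = 122374 - ((436 - 1*(-25)²) + 1/104614) = 122374 - ((436 - 1*625) + 1/104614) = 122374 - ((436 - 625) + 1/104614) = 122374 - (-189 + 1/104614) = 122374 - 1*(-19772045/104614) = 122374 + 19772045/104614 = 12821805681/104614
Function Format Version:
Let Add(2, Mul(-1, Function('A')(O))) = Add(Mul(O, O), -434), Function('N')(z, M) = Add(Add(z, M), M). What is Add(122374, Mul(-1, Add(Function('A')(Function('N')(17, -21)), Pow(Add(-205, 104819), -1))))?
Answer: Rational(12821805681, 104614) ≈ 1.2256e+5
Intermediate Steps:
Function('N')(z, M) = Add(z, Mul(2, M)) (Function('N')(z, M) = Add(Add(M, z), M) = Add(z, Mul(2, M)))
Function('A')(O) = Add(436, Mul(-1, Pow(O, 2))) (Function('A')(O) = Add(2, Mul(-1, Add(Mul(O, O), -434))) = Add(2, Mul(-1, Add(Pow(O, 2), -434))) = Add(2, Mul(-1, Add(-434, Pow(O, 2)))) = Add(2, Add(434, Mul(-1, Pow(O, 2)))) = Add(436, Mul(-1, Pow(O, 2))))
Add(122374, Mul(-1, Add(Function('A')(Function('N')(17, -21)), Pow(Add(-205, 104819), -1)))) = Add(122374, Mul(-1, Add(Add(436, Mul(-1, Pow(Add(17, Mul(2, -21)), 2))), Pow(Add(-205, 104819), -1)))) = Add(122374, Mul(-1, Add(Add(436, Mul(-1, Pow(Add(17, -42), 2))), Pow(104614, -1)))) = Add(122374, Mul(-1, Add(Add(436, Mul(-1, Pow(-25, 2))), Rational(1, 104614)))) = Add(122374, Mul(-1, Add(Add(436, Mul(-1, 625)), Rational(1, 104614)))) = Add(122374, Mul(-1, Add(Add(436, -625), Rational(1, 104614)))) = Add(122374, Mul(-1, Add(-189, Rational(1, 104614)))) = Add(122374, Mul(-1, Rational(-19772045, 104614))) = Add(122374, Rational(19772045, 104614)) = Rational(12821805681, 104614)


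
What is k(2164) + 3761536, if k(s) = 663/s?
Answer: 8139964567/2164 ≈ 3.7615e+6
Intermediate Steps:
k(2164) + 3761536 = 663/2164 + 3761536 = 8139964567/2164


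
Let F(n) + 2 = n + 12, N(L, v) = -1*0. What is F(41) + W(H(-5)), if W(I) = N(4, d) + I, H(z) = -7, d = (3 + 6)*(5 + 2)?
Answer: 44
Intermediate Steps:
d = 63 (d = 9*7 = 63)
N(L, v) = 0
W(I) = I (W(I) = 0 + I = I)
F(n) = 10 + n (F(n) = -2 + (n + 12) = -2 + (12 + n) = 10 + n)
F(41) + W(H(-5)) = (10 + 41) - 7 = 51 - 7 = 44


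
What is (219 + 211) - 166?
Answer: 264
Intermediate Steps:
(219 + 211) - 166 = 430 - 166 = 264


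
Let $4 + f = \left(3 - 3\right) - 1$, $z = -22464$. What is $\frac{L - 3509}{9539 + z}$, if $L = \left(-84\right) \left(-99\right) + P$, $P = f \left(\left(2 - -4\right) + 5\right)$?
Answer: $- \frac{432}{1175} \approx -0.36766$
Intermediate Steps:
$f = -5$ ($f = -4 + \left(\left(3 - 3\right) - 1\right) = -4 + \left(0 - 1\right) = -4 - 1 = -5$)
$P = -55$ ($P = - 5 \left(\left(2 - -4\right) + 5\right) = - 5 \left(\left(2 + 4\right) + 5\right) = - 5 \left(6 + 5\right) = \left(-5\right) 11 = -55$)
$L = 8261$ ($L = \left(-84\right) \left(-99\right) - 55 = 8316 - 55 = 8261$)
$\frac{L - 3509}{9539 + z} = \frac{8261 - 3509}{9539 - 22464} = \frac{4752}{-12925} = 4752 \left(- \frac{1}{12925}\right) = - \frac{432}{1175}$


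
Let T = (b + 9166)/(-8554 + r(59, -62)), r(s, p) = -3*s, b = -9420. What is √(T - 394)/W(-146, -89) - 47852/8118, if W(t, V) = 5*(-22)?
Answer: -23926/4059 - 2*I*√1877034035/480205 ≈ -5.8946 - 0.18044*I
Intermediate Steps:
W(t, V) = -110
T = 254/8731 (T = (-9420 + 9166)/(-8554 - 3*59) = -254/(-8554 - 177) = -254/(-8731) = -254*(-1/8731) = 254/8731 ≈ 0.029092)
√(T - 394)/W(-146, -89) - 47852/8118 = √(254/8731 - 394)/(-110) - 47852/8118 = √(-3439760/8731)*(-1/110) - 47852*1/8118 = (4*I*√1877034035/8731)*(-1/110) - 23926/4059 = -2*I*√1877034035/480205 - 23926/4059 = -23926/4059 - 2*I*√1877034035/480205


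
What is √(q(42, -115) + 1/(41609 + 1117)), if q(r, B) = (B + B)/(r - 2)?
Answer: I*√10496645961/42726 ≈ 2.3979*I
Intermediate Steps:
q(r, B) = 2*B/(-2 + r) (q(r, B) = (2*B)/(-2 + r) = 2*B/(-2 + r))
√(q(42, -115) + 1/(41609 + 1117)) = √(2*(-115)/(-2 + 42) + 1/(41609 + 1117)) = √(2*(-115)/40 + 1/42726) = √(2*(-115)*(1/40) + 1/42726) = √(-23/4 + 1/42726) = √(-491347/85452) = I*√10496645961/42726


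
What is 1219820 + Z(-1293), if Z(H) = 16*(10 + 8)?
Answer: 1220108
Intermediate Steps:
Z(H) = 288 (Z(H) = 16*18 = 288)
1219820 + Z(-1293) = 1219820 + 288 = 1220108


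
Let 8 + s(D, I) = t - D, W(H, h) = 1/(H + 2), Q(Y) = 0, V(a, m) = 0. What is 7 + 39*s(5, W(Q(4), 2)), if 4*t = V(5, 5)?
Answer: -500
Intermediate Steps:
W(H, h) = 1/(2 + H)
t = 0 (t = (¼)*0 = 0)
s(D, I) = -8 - D (s(D, I) = -8 + (0 - D) = -8 - D)
7 + 39*s(5, W(Q(4), 2)) = 7 + 39*(-8 - 1*5) = 7 + 39*(-8 - 5) = 7 + 39*(-13) = 7 - 507 = -500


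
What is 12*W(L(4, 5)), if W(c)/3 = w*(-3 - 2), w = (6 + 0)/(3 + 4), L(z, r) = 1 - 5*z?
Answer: -1080/7 ≈ -154.29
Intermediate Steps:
w = 6/7 ≈ 0.85714
W(c) = -90/7 (W(c) = 3*(6*(-3 - 2)/7) = 3*((6/7)*(-5)) = 3*(-30/7) = -90/7)
12*W(L(4, 5)) = 12*(-90/7) = -1080/7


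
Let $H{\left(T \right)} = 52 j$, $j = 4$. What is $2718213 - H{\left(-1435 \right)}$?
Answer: $2718005$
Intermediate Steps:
$H{\left(T \right)} = 208$ ($H{\left(T \right)} = 52 \cdot 4 = 208$)
$2718213 - H{\left(-1435 \right)} = 2718213 - 208 = 2718005$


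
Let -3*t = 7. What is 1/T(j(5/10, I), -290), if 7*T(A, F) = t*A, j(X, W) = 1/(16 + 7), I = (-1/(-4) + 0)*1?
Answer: -69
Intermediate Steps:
t = -7/3 (t = -1/3*7 = -7/3 ≈ -2.3333)
I = 1/4 (I = (-1*(-1/4) + 0)*1 = (1/4 + 0)*1 = (1/4)*1 = 1/4 ≈ 0.25000)
j(X, W) = 1/23
T(A, F) = -A/3 (T(A, F) = (-7*A/3)/7 = -A/3)
1/T(j(5/10, I), -290) = 1/(-1/3*1/23) = 1/(-1/69) = -69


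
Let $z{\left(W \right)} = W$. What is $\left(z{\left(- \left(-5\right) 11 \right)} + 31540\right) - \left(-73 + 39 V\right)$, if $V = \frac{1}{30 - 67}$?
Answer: $\frac{1171755}{37} \approx 31669.0$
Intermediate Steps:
$V = - \frac{1}{37}$ ($V = \frac{1}{-37} = - \frac{1}{37} \approx -0.027027$)
$\left(z{\left(- \left(-5\right) 11 \right)} + 31540\right) - \left(-73 + 39 V\right) = \left(- \left(-5\right) 11 + 31540\right) + \left(\left(-39\right) \left(- \frac{1}{37}\right) + 73\right) = \left(\left(-1\right) \left(-55\right) + 31540\right) + \left(\frac{39}{37} + 73\right) = \left(55 + 31540\right) + \frac{2740}{37} = 31595 + \frac{2740}{37} = \frac{1171755}{37}$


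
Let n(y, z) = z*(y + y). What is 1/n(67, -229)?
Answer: -1/30686 ≈ -3.2588e-5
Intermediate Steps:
n(y, z) = 2*y*z (n(y, z) = z*(2*y) = 2*y*z)
1/n(67, -229) = 1/(2*67*(-229)) = 1/(-30686) = -1/30686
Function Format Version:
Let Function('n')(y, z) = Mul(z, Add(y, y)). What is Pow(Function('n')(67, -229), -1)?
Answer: Rational(-1, 30686) ≈ -3.2588e-5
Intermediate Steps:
Function('n')(y, z) = Mul(2, y, z) (Function('n')(y, z) = Mul(z, Mul(2, y)) = Mul(2, y, z))
Pow(Function('n')(67, -229), -1) = Pow(Mul(2, 67, -229), -1) = Pow(-30686, -1) = Rational(-1, 30686)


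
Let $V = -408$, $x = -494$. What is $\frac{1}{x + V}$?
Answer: $- \frac{1}{902} \approx -0.0011086$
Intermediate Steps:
$\frac{1}{x + V} = \frac{1}{-494 - 408} = \frac{1}{-902} = - \frac{1}{902}$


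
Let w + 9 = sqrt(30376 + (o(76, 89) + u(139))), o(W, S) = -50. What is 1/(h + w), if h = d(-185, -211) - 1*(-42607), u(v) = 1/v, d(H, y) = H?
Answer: 5895407/250037681776 - sqrt(585928785)/250037681776 ≈ 2.3481e-5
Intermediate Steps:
w = -9 + sqrt(585928785)/139 (w = -9 + sqrt(30376 + (-50 + 1/139)) = -9 + sqrt(30376 - 6949/139) = -9 + sqrt(4215315/139) = -9 + sqrt(585928785)/139 ≈ 165.14)
h = 42422 (h = -185 - 1*(-42607) = -185 + 42607 = 42422)
1/(h + w) = 1/(42422 + (-9 + sqrt(585928785)/139)) = 1/(42413 + sqrt(585928785)/139)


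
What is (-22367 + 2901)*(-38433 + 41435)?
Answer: -58436932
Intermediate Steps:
(-22367 + 2901)*(-38433 + 41435) = -19466*3002 = -58436932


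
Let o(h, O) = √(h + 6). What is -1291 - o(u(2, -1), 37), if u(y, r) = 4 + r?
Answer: -1294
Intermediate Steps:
o(h, O) = √(6 + h)
-1291 - o(u(2, -1), 37) = -1291 - √(6 + (4 - 1)) = -1291 - √(6 + 3) = -1291 - √9 = -1291 - 1*3 = -1291 - 3 = -1294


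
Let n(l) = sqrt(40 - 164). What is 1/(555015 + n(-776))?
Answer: 555015/308041650349 - 2*I*sqrt(31)/308041650349 ≈ 1.8018e-6 - 3.6149e-11*I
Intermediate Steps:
n(l) = 2*I*sqrt(31) (n(l) = sqrt(-124) = 2*I*sqrt(31))
1/(555015 + n(-776)) = 1/(555015 + 2*I*sqrt(31))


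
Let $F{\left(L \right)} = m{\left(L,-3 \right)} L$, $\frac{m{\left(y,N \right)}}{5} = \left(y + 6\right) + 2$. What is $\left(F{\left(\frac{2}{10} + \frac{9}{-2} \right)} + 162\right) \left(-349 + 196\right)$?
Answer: $- \frac{252297}{20} \approx -12615.0$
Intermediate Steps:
$m{\left(y,N \right)} = 40 + 5 y$ ($m{\left(y,N \right)} = 5 \left(\left(y + 6\right) + 2\right) = 5 \left(\left(6 + y\right) + 2\right) = 5 \left(8 + y\right) = 40 + 5 y$)
$F{\left(L \right)} = L \left(40 + 5 L\right)$ ($F{\left(L \right)} = \left(40 + 5 L\right) L = L \left(40 + 5 L\right)$)
$\left(F{\left(\frac{2}{10} + \frac{9}{-2} \right)} + 162\right) \left(-349 + 196\right) = \left(5 \left(\frac{2}{10} + \frac{9}{-2}\right) \left(8 + \left(\frac{2}{10} + \frac{9}{-2}\right)\right) + 162\right) \left(-349 + 196\right) = \left(5 \left(2 \cdot \frac{1}{10} + 9 \left(- \frac{1}{2}\right)\right) \left(8 + \left(2 \cdot \frac{1}{10} + 9 \left(- \frac{1}{2}\right)\right)\right) + 162\right) \left(-153\right) = \left(5 \left(\frac{1}{5} - \frac{9}{2}\right) \left(8 + \left(\frac{1}{5} - \frac{9}{2}\right)\right) + 162\right) \left(-153\right) = \left(5 \left(- \frac{43}{10}\right) \left(8 - \frac{43}{10}\right) + 162\right) \left(-153\right) = \left(5 \left(- \frac{43}{10}\right) \frac{37}{10} + 162\right) \left(-153\right) = \left(- \frac{1591}{20} + 162\right) \left(-153\right) = \frac{1649}{20} \left(-153\right) = - \frac{252297}{20}$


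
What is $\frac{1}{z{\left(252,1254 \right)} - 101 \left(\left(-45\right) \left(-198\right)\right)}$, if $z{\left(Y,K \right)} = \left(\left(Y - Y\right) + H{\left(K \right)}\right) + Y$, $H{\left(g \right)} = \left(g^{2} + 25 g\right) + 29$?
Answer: $\frac{1}{704237} \approx 1.42 \cdot 10^{-6}$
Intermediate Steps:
$H{\left(g \right)} = 29 + g^{2} + 25 g$
$z{\left(Y,K \right)} = 29 + Y + K^{2} + 25 K$ ($z{\left(Y,K \right)} = \left(\left(Y - Y\right) + \left(29 + K^{2} + 25 K\right)\right) + Y = \left(0 + \left(29 + K^{2} + 25 K\right)\right) + Y = \left(29 + K^{2} + 25 K\right) + Y = 29 + Y + K^{2} + 25 K$)
$\frac{1}{z{\left(252,1254 \right)} - 101 \left(\left(-45\right) \left(-198\right)\right)} = \frac{1}{\left(29 + 252 + 1254^{2} + 25 \cdot 1254\right) - 101 \left(\left(-45\right) \left(-198\right)\right)} = \frac{1}{\left(29 + 252 + 1572516 + 31350\right) - 899910} = \frac{1}{1604147 - 899910} = \frac{1}{704237}$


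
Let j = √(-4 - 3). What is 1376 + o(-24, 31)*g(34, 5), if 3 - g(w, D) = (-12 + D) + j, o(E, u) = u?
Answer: 1686 - 31*I*√7 ≈ 1686.0 - 82.018*I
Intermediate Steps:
j = I*√7 (j = √(-7) = I*√7 ≈ 2.6458*I)
g(w, D) = 15 - D - I*√7 (g(w, D) = 3 - ((-12 + D) + I*√7) = 3 - (-12 + D + I*√7) = 3 + (12 - D - I*√7) = 15 - D - I*√7)
1376 + o(-24, 31)*g(34, 5) = 1376 + 31*(15 - 1*5 - I*√7) = 1376 + 31*(15 - 5 - I*√7) = 1376 + 31*(10 - I*√7) = 1376 + (310 - 31*I*√7) = 1686 - 31*I*√7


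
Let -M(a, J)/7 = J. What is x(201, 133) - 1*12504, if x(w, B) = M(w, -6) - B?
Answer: -12595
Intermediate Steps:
M(a, J) = -7*J
x(w, B) = 42 - B (x(w, B) = -7*(-6) - B = 42 - B)
x(201, 133) - 1*12504 = (42 - 1*133) - 1*12504 = (42 - 133) - 12504 = -91 - 12504 = -12595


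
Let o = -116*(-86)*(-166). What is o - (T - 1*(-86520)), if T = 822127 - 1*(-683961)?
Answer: -3248624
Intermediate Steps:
o = -1656016 (o = 9976*(-166) = -1656016)
T = 1506088 (T = 822127 + 683961 = 1506088)
o - (T - 1*(-86520)) = -1656016 - (1506088 - 1*(-86520)) = -1656016 - (1506088 + 86520) = -1656016 - 1*1592608 = -1656016 - 1592608 = -3248624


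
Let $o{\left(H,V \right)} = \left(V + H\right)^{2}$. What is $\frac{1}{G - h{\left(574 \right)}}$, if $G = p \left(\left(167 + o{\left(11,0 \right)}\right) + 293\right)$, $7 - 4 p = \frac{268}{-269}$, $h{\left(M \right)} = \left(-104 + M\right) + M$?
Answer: $\frac{1076}{126387} \approx 0.0085135$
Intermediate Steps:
$h{\left(M \right)} = -104 + 2 M$
$o{\left(H,V \right)} = \left(H + V\right)^{2}$
$p = \frac{2151}{1076}$ ($p = \frac{7}{4} - \frac{268 \frac{1}{-269}}{4} = \frac{7}{4} - \frac{268 \left(- \frac{1}{269}\right)}{4} = \frac{7}{4} - - \frac{67}{269} = \frac{7}{4} + \frac{67}{269} = \frac{2151}{1076} \approx 1.9991$)
$G = \frac{1249731}{1076}$ ($G = \frac{2151 \left(\left(167 + \left(11 + 0\right)^{2}\right) + 293\right)}{1076} = \frac{2151 \left(\left(167 + 11^{2}\right) + 293\right)}{1076} = \frac{2151 \left(\left(167 + 121\right) + 293\right)}{1076} = \frac{2151 \left(288 + 293\right)}{1076} = \frac{2151}{1076} \cdot 581 = \frac{1249731}{1076} \approx 1161.5$)
$\frac{1}{G - h{\left(574 \right)}} = \frac{1}{\frac{1249731}{1076} - \left(-104 + 2 \cdot 574\right)} = \frac{1}{\frac{1249731}{1076} - \left(-104 + 1148\right)} = \frac{1}{\frac{1249731}{1076} - 1044} = \frac{1}{\frac{126387}{1076}} = \frac{1076}{126387}$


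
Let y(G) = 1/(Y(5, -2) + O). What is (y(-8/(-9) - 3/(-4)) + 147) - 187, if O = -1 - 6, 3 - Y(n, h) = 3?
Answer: -281/7 ≈ -40.143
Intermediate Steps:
Y(n, h) = 0 (Y(n, h) = 3 - 1*3 = 3 - 3 = 0)
O = -7
y(G) = -1/7 (y(G) = 1/(0 - 7) = 1/(-7) = -1/7)
(y(-8/(-9) - 3/(-4)) + 147) - 187 = (-1/7 + 147) - 187 = 1028/7 - 187 = -281/7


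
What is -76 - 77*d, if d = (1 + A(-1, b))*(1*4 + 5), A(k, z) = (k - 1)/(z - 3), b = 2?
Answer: -2155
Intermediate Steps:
A(k, z) = (-1 + k)/(-3 + z)
d = 27 (d = (1 + (-1 - 1)/(-3 + 2))*(1*4 + 5) = (1 - 2/(-1))*(4 + 5) = (1 - 1*(-2))*9 = (1 + 2)*9 = 3*9 = 27)
-76 - 77*d = -76 - 77*27 = -76 - 2079 = -2155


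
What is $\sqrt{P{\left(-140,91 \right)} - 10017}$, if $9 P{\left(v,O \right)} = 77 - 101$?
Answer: $\frac{i \sqrt{90177}}{3} \approx 100.1 i$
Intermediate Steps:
$P{\left(v,O \right)} = - \frac{8}{3}$ ($P{\left(v,O \right)} = \frac{77 - 101}{9} = \frac{1}{9} \left(-24\right) = - \frac{8}{3}$)
$\sqrt{P{\left(-140,91 \right)} - 10017} = \sqrt{- \frac{8}{3} - 10017} = \sqrt{- \frac{30059}{3}} = \frac{i \sqrt{90177}}{3}$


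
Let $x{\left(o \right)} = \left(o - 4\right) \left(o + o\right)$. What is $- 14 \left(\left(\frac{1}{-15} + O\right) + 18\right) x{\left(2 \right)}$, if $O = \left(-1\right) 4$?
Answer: $\frac{23408}{15} \approx 1560.5$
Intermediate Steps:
$x{\left(o \right)} = 2 o \left(-4 + o\right)$ ($x{\left(o \right)} = \left(-4 + o\right) 2 o = 2 o \left(-4 + o\right)$)
$O = -4$
$- 14 \left(\left(\frac{1}{-15} + O\right) + 18\right) x{\left(2 \right)} = - 14 \left(\left(\frac{1}{-15} - 4\right) + 18\right) 2 \cdot 2 \left(-4 + 2\right) = - 14 \left(\left(- \frac{1}{15} - 4\right) + 18\right) 2 \cdot 2 \left(-2\right) = - 14 \left(- \frac{61}{15} + 18\right) \left(-8\right) = \left(-14\right) \frac{209}{15} \left(-8\right) = \left(- \frac{2926}{15}\right) \left(-8\right) = \frac{23408}{15}$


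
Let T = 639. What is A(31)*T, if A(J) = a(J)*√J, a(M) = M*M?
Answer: 614079*√31 ≈ 3.4190e+6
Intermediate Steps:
a(M) = M²
A(J) = J^(5/2) (A(J) = J²*√J = J^(5/2))
A(31)*T = 31^(5/2)*639 = (961*√31)*639 = 614079*√31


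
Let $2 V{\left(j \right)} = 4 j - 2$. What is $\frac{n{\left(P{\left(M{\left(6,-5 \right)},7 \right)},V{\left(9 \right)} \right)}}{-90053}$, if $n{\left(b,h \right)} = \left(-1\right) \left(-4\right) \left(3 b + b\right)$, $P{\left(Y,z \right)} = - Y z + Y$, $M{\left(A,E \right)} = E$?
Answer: $- \frac{480}{90053} \approx -0.0053302$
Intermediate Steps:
$P{\left(Y,z \right)} = Y - Y z$ ($P{\left(Y,z \right)} = - Y z + Y = Y - Y z$)
$V{\left(j \right)} = -1 + 2 j$ ($V{\left(j \right)} = \frac{4 j - 2}{2} = \frac{-2 + 4 j}{2} = -1 + 2 j$)
$n{\left(b,h \right)} = 16 b$ ($n{\left(b,h \right)} = 4 \cdot 4 b = 16 b$)
$\frac{n{\left(P{\left(M{\left(6,-5 \right)},7 \right)},V{\left(9 \right)} \right)}}{-90053} = \frac{16 \left(- 5 \left(1 - 7\right)\right)}{-90053} = 16 \left(- 5 \left(1 - 7\right)\right) \left(- \frac{1}{90053}\right) = 16 \left(\left(-5\right) \left(-6\right)\right) \left(- \frac{1}{90053}\right) = 16 \cdot 30 \left(- \frac{1}{90053}\right) = 480 \left(- \frac{1}{90053}\right) = - \frac{480}{90053}$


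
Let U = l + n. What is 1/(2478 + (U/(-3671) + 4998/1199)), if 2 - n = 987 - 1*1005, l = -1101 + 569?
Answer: 4401529/10925950408 ≈ 0.00040285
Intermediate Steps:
l = -532
n = 20 (n = 2 - (987 - 1*1005) = 2 - (987 - 1005) = 2 - 1*(-18) = 2 + 18 = 20)
U = -512 (U = -532 + 20 = -512)
1/(2478 + (U/(-3671) + 4998/1199)) = 1/(2478 + (-512/(-3671) + 4998/1199)) = 1/(2478 + (-512*(-1/3671) + 4998*(1/1199))) = 1/(2478 + (512/3671 + 4998/1199)) = 1/(2478 + 18961546/4401529) = 1/(10925950408/4401529) = 4401529/10925950408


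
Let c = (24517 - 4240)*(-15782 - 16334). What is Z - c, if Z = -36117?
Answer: 651180015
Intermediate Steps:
c = -651216132 (c = 20277*(-32116) = -651216132)
Z - c = -36117 - 1*(-651216132) = -36117 + 651216132 = 651180015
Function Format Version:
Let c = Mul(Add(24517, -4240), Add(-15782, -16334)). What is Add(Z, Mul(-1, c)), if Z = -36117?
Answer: 651180015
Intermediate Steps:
c = -651216132 (c = Mul(20277, -32116) = -651216132)
Add(Z, Mul(-1, c)) = Add(-36117, Mul(-1, -651216132)) = Add(-36117, 651216132) = 651180015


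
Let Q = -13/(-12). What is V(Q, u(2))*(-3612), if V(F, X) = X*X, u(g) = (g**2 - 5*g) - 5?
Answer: -437052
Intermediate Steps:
Q = 13/12 (Q = -13*(-1/12) = 13/12 ≈ 1.0833)
u(g) = -5 + g**2 - 5*g
V(F, X) = X**2
V(Q, u(2))*(-3612) = (-5 + 2**2 - 5*2)**2*(-3612) = (-5 + 4 - 10)**2*(-3612) = (-11)**2*(-3612) = 121*(-3612) = -437052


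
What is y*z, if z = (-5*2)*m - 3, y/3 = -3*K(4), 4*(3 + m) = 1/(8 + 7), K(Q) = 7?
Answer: -3381/2 ≈ -1690.5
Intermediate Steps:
m = -179/60 (m = -3 + 1/(4*(8 + 7)) = -3 + (¼)/15 = -3 + (¼)*(1/15) = -3 + 1/60 = -179/60 ≈ -2.9833)
y = -63 (y = 3*(-3*7) = 3*(-21) = -63)
z = 161/6 (z = -5*2*(-179/60) - 3 = -10*(-179/60) - 3 = 179/6 - 3 = 161/6 ≈ 26.833)
y*z = -63*161/6 = -3381/2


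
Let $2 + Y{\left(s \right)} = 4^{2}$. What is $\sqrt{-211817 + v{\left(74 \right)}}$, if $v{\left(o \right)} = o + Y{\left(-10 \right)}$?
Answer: $7 i \sqrt{4321} \approx 460.14 i$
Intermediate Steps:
$Y{\left(s \right)} = 14$ ($Y{\left(s \right)} = -2 + 4^{2} = -2 + 16 = 14$)
$v{\left(o \right)} = 14 + o$ ($v{\left(o \right)} = o + 14 = 14 + o$)
$\sqrt{-211817 + v{\left(74 \right)}} = \sqrt{-211817 + \left(14 + 74\right)} = \sqrt{-211817 + 88} = \sqrt{-211729} = 7 i \sqrt{4321}$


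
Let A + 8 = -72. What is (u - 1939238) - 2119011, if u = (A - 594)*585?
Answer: -4452539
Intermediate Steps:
A = -80 (A = -8 - 72 = -80)
u = -394290 (u = (-80 - 594)*585 = -674*585 = -394290)
(u - 1939238) - 2119011 = (-394290 - 1939238) - 2119011 = -2333528 - 2119011 = -4452539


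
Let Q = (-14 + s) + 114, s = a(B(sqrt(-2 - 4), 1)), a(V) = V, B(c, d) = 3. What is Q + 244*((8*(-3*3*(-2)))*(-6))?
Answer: -210713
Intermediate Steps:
s = 3
Q = 103 (Q = (-14 + 3) + 114 = -11 + 114 = 103)
Q + 244*((8*(-3*3*(-2)))*(-6)) = 103 + 244*((8*(-3*3*(-2)))*(-6)) = 103 + 244*((8*(-9*(-2)))*(-6)) = 103 + 244*((8*18)*(-6)) = 103 + 244*(144*(-6)) = 103 + 244*(-864) = 103 - 210816 = -210713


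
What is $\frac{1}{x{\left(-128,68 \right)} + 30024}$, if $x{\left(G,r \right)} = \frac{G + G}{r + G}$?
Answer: $\frac{15}{450424} \approx 3.3302 \cdot 10^{-5}$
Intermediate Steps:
$x{\left(G,r \right)} = \frac{2 G}{G + r}$
$\frac{1}{x{\left(-128,68 \right)} + 30024} = \frac{1}{2 \left(-128\right) \frac{1}{-128 + 68} + 30024} = \frac{1}{2 \left(-128\right) \frac{1}{-60} + 30024} = \frac{1}{2 \left(-128\right) \left(- \frac{1}{60}\right) + 30024} = \frac{1}{\frac{64}{15} + 30024} = \frac{1}{\frac{450424}{15}} = \frac{15}{450424}$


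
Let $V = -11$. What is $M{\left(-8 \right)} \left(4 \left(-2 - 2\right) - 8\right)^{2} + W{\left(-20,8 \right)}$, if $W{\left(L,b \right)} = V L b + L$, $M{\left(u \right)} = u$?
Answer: $-2868$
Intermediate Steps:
$W{\left(L,b \right)} = L - 11 L b$ ($W{\left(L,b \right)} = - 11 L b + L = L - 11 L b$)
$M{\left(-8 \right)} \left(4 \left(-2 - 2\right) - 8\right)^{2} + W{\left(-20,8 \right)} = - 8 \left(4 \left(-2 - 2\right) - 8\right)^{2} - 20 \left(1 - 88\right) = - 8 \left(4 \left(-4\right) - 8\right)^{2} - 20 \left(1 - 88\right) = - 8 \left(-16 - 8\right)^{2} - -1740 = - 8 \left(-24\right)^{2} + 1740 = \left(-8\right) 576 + 1740 = -4608 + 1740 = -2868$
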